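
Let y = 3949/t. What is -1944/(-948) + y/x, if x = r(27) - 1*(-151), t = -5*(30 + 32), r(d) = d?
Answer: 8627189/4359220 ≈ 1.9791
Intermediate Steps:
t = -310 (t = -5*62 = -310)
x = 178 (x = 27 - 1*(-151) = 27 + 151 = 178)
y = -3949/310 (y = 3949/(-310) = 3949*(-1/310) = -3949/310 ≈ -12.739)
-1944/(-948) + y/x = -1944/(-948) - 3949/310/178 = -1944*(-1/948) - 3949/310*1/178 = 162/79 - 3949/55180 = 8627189/4359220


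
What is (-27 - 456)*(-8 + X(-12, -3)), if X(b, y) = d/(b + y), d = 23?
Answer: 23023/5 ≈ 4604.6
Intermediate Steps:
X(b, y) = 23/(b + y)
(-27 - 456)*(-8 + X(-12, -3)) = (-27 - 456)*(-8 + 23/(-12 - 3)) = -483*(-8 + 23/(-15)) = -483*(-8 + 23*(-1/15)) = -483*(-8 - 23/15) = -483*(-143/15) = 23023/5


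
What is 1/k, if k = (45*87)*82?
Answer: 1/321030 ≈ 3.1150e-6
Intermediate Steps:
k = 321030 (k = 3915*82 = 321030)
1/k = 1/321030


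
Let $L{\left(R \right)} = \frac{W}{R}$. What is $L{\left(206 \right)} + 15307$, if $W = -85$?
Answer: $\frac{3153157}{206} \approx 15307.0$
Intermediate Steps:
$L{\left(R \right)} = - \frac{85}{R}$
$L{\left(206 \right)} + 15307 = - \frac{85}{206} + 15307 = \frac{3153157}{206}$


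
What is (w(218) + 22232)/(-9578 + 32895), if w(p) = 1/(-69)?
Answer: 1534007/1608873 ≈ 0.95347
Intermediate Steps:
w(p) = -1/69
(w(218) + 22232)/(-9578 + 32895) = (-1/69 + 22232)/(-9578 + 32895) = (1534007/69)/23317 = (1534007/69)*(1/23317) = 1534007/1608873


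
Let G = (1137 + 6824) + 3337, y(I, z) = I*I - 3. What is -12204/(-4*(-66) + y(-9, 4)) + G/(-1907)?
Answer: -1507608/36233 ≈ -41.609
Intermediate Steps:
y(I, z) = -3 + I² (y(I, z) = I² - 3 = -3 + I²)
G = 11298 (G = 7961 + 3337 = 11298)
-12204/(-4*(-66) + y(-9, 4)) + G/(-1907) = -12204/(-4*(-66) + (-3 + (-9)²)) + 11298/(-1907) = -12204/(264 + (-3 + 81)) + 11298*(-1/1907) = -12204/(264 + 78) - 11298/1907 = -12204/342 - 11298/1907 = -12204*1/342 - 11298/1907 = -678/19 - 11298/1907 = -1507608/36233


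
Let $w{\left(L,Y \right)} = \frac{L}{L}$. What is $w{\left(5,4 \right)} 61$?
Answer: $61$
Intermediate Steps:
$w{\left(L,Y \right)} = 1$
$w{\left(5,4 \right)} 61 = 1 \cdot 61 = 61$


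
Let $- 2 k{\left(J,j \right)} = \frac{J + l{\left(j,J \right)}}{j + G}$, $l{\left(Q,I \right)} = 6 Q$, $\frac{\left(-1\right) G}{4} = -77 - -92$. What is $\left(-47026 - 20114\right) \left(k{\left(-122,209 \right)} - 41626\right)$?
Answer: $\frac{416458677600}{149} \approx 2.795 \cdot 10^{9}$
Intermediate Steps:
$G = -60$ ($G = - 4 \left(-77 - -92\right) = - 4 \left(-77 + 92\right) = \left(-4\right) 15 = -60$)
$k{\left(J,j \right)} = - \frac{J + 6 j}{2 \left(-60 + j\right)}$ ($k{\left(J,j \right)} = - \frac{\left(J + 6 j\right) \frac{1}{j - 60}}{2} = - \frac{\left(J + 6 j\right) \frac{1}{-60 + j}}{2} = - \frac{\frac{1}{-60 + j} \left(J + 6 j\right)}{2} = - \frac{J + 6 j}{2 \left(-60 + j\right)}$)
$\left(-47026 - 20114\right) \left(k{\left(-122,209 \right)} - 41626\right) = \left(-47026 - 20114\right) \left(\frac{\left(-1\right) \left(-122\right) - 1254}{2 \left(-60 + 209\right)} - 41626\right) = - 67140 \left(\frac{122 - 1254}{2 \cdot 149} - 41626\right) = - 67140 \left(\frac{1}{2} \cdot \frac{1}{149} \left(-1132\right) - 41626\right) = - 67140 \left(- \frac{566}{149} - 41626\right) = \left(-67140\right) \left(- \frac{6202840}{149}\right) = \frac{416458677600}{149}$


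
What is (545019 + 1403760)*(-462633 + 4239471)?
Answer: 7360222580802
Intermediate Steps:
(545019 + 1403760)*(-462633 + 4239471) = 1948779*3776838 = 7360222580802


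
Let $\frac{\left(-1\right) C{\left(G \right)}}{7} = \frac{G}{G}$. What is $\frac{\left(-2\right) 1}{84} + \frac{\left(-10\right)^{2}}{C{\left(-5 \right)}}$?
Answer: $- \frac{601}{42} \approx -14.31$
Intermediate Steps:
$C{\left(G \right)} = -7$ ($C{\left(G \right)} = - 7 \frac{G}{G} = \left(-7\right) 1 = -7$)
$\frac{\left(-2\right) 1}{84} + \frac{\left(-10\right)^{2}}{C{\left(-5 \right)}} = \frac{\left(-2\right) 1}{84} + \frac{\left(-10\right)^{2}}{-7} = \left(-2\right) \frac{1}{84} + 100 \left(- \frac{1}{7}\right) = - \frac{1}{42} - \frac{100}{7} = - \frac{601}{42}$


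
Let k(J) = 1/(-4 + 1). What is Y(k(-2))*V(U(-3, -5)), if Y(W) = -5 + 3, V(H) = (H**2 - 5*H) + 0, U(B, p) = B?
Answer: -48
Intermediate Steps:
k(J) = -1/3 (k(J) = 1/(-3) = -1/3)
V(H) = H**2 - 5*H
Y(W) = -2
Y(k(-2))*V(U(-3, -5)) = -(-6)*(-5 - 3) = -(-6)*(-8) = -2*24 = -48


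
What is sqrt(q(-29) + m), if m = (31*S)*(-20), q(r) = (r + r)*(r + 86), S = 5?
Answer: I*sqrt(6406) ≈ 80.037*I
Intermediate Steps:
q(r) = 2*r*(86 + r) (q(r) = (2*r)*(86 + r) = 2*r*(86 + r))
m = -3100 (m = (31*5)*(-20) = 155*(-20) = -3100)
sqrt(q(-29) + m) = sqrt(2*(-29)*(86 - 29) - 3100) = sqrt(2*(-29)*57 - 3100) = sqrt(-3306 - 3100) = sqrt(-6406) = I*sqrt(6406)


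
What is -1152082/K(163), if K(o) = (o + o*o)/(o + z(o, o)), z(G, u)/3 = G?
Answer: -1152082/41 ≈ -28100.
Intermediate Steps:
z(G, u) = 3*G
K(o) = (o + o²)/(4*o) (K(o) = (o + o*o)/(o + 3*o) = (o + o²)/((4*o)) = (o + o²)*(1/(4*o)) = (o + o²)/(4*o))
-1152082/K(163) = -1152082/(¼ + (¼)*163) = -1152082/(¼ + 163/4) = -1152082/41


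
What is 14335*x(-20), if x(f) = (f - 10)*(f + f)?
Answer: 17202000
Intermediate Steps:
x(f) = 2*f*(-10 + f) (x(f) = (-10 + f)*(2*f) = 2*f*(-10 + f))
14335*x(-20) = 14335*(2*(-20)*(-10 - 20)) = 14335*(2*(-20)*(-30)) = 14335*1200 = 17202000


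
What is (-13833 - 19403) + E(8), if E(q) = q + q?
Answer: -33220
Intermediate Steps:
E(q) = 2*q
(-13833 - 19403) + E(8) = (-13833 - 19403) + 2*8 = -33236 + 16 = -33220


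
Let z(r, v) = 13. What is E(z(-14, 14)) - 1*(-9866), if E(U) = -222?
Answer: 9644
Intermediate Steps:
E(z(-14, 14)) - 1*(-9866) = -222 - 1*(-9866) = -222 + 9866 = 9644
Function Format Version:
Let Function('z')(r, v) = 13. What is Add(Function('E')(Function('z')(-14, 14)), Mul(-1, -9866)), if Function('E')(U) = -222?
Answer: 9644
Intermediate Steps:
Add(Function('E')(Function('z')(-14, 14)), Mul(-1, -9866)) = Add(-222, Mul(-1, -9866)) = Add(-222, 9866) = 9644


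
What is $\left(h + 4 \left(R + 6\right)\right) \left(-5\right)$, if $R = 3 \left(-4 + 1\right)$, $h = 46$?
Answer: $-170$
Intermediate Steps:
$R = -9$ ($R = 3 \left(-3\right) = -9$)
$\left(h + 4 \left(R + 6\right)\right) \left(-5\right) = \left(46 + 4 \left(-9 + 6\right)\right) \left(-5\right) = \left(46 + 4 \left(-3\right)\right) \left(-5\right) = \left(46 - 12\right) \left(-5\right) = 34 \left(-5\right) = -170$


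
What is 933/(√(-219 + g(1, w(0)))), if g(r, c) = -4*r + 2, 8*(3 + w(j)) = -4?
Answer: -933*I*√221/221 ≈ -62.76*I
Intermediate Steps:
w(j) = -7/2 (w(j) = -3 + (⅛)*(-4) = -3 - ½ = -7/2)
g(r, c) = 2 - 4*r
933/(√(-219 + g(1, w(0)))) = 933/(√(-219 + (2 - 4*1))) = 933/(√(-219 + (2 - 4))) = 933/(√(-219 - 2)) = 933/(√(-221)) = 933/((I*√221)) = 933*(-I*√221/221) = -933*I*√221/221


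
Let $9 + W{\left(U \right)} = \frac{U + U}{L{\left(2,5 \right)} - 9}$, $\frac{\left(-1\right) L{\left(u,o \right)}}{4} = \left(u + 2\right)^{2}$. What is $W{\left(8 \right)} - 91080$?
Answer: $- \frac{6649513}{73} \approx -91089.0$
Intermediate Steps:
$L{\left(u,o \right)} = - 4 \left(2 + u\right)^{2}$ ($L{\left(u,o \right)} = - 4 \left(u + 2\right)^{2} = - 4 \left(2 + u\right)^{2}$)
$W{\left(U \right)} = -9 - \frac{2 U}{73}$ ($W{\left(U \right)} = -9 + \frac{U + U}{- 4 \left(2 + 2\right)^{2} - 9} = -9 + \frac{2 U}{- 4 \cdot 4^{2} - 9} = -9 + \frac{2 U}{\left(-4\right) 16 - 9} = -9 + \frac{2 U}{-64 - 9} = -9 + \frac{2 U}{-73} = -9 + 2 U \left(- \frac{1}{73}\right) = -9 - \frac{2 U}{73}$)
$W{\left(8 \right)} - 91080 = \left(-9 - \frac{16}{73}\right) - 91080 = - \frac{673}{73} - 91080 = - \frac{6649513}{73}$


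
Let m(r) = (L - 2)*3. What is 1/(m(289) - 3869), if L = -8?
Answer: -1/3899 ≈ -0.00025648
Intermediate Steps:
m(r) = -30 (m(r) = (-8 - 2)*3 = -10*3 = -30)
1/(m(289) - 3869) = 1/(-30 - 3869) = 1/(-3899) = -1/3899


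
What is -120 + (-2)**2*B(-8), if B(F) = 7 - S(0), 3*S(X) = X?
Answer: -92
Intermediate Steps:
S(X) = X/3
B(F) = 7 (B(F) = 7 - 0/3 = 7 - 1*0 = 7 + 0 = 7)
-120 + (-2)**2*B(-8) = -120 + (-2)**2*7 = -120 + 4*7 = -120 + 28 = -92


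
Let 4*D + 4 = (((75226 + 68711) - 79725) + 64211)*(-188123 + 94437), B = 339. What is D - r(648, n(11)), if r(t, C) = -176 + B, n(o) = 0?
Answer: -6015718917/2 ≈ -3.0079e+9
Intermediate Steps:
r(t, C) = 163 (r(t, C) = -176 + 339 = 163)
D = -6015718591/2 (D = -1 + ((((75226 + 68711) - 79725) + 64211)*(-188123 + 94437))/4 = -1 + (((143937 - 79725) + 64211)*(-93686))/4 = -1 + ((64212 + 64211)*(-93686))/4 = -1 + (128423*(-93686))/4 = -1 + (¼)*(-12031437178) = -1 - 6015718589/2 = -6015718591/2 ≈ -3.0079e+9)
D - r(648, n(11)) = -6015718591/2 - 1*163 = -6015718591/2 - 163 = -6015718917/2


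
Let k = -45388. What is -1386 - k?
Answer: 44002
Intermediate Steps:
-1386 - k = -1386 - 1*(-45388) = -1386 + 45388 = 44002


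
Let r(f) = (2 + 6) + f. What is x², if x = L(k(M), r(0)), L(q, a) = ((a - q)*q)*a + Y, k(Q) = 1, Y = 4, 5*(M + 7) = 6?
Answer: 3600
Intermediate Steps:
M = -29/5 (M = -7 + (⅕)*6 = -7 + 6/5 = -29/5 ≈ -5.8000)
r(f) = 8 + f
L(q, a) = 4 + a*q*(a - q) (L(q, a) = ((a - q)*q)*a + 4 = (q*(a - q))*a + 4 = a*q*(a - q) + 4 = 4 + a*q*(a - q))
x = 60 (x = 4 + 1*(8 + 0)² - 1*(8 + 0)*1² = 4 + 1*8² - 1*8*1 = 4 + 1*64 - 8 = 4 + 64 - 8 = 60)
x² = 60² = 3600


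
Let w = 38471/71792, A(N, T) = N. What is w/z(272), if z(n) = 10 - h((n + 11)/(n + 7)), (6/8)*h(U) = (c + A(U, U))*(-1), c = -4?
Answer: 32200227/361688096 ≈ 0.089028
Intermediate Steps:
w = 38471/71792 (w = 38471*(1/71792) = 38471/71792 ≈ 0.53587)
h(U) = 16/3 - 4*U/3 (h(U) = 4*((-4 + U)*(-1))/3 = 4*(4 - U)/3 = 16/3 - 4*U/3)
z(n) = 14/3 + 4*(11 + n)/(3*(7 + n)) (z(n) = 10 - (16/3 - 4*(n + 11)/(3*(n + 7))) = 10 - (16/3 - 4*(11 + n)/(3*(7 + n))) = 10 + (-16/3 + 4*(11 + n)/(3*(7 + n))) = 14/3 + 4*(11 + n)/(3*(7 + n)))
w/z(272) = 38471/(71792*((2*(71 + 9*272)/(3*(7 + 272))))) = 38471/(71792*(((2/3)*(71 + 2448)/279))) = 38471/(71792*(((2/3)*(1/279)*2519))) = 38471/(71792*(5038/837)) = (38471/71792)*(837/5038) = 32200227/361688096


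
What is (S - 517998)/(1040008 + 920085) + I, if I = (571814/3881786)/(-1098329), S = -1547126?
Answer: -4402306071049521179/4178406824615425121 ≈ -1.0536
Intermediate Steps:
I = -285907/2131739067797 (I = (571814*(1/3881786))*(-1/1098329) = (285907/1940893)*(-1/1098329) = -285907/2131739067797 ≈ -1.3412e-7)
(S - 517998)/(1040008 + 920085) + I = (-1547126 - 517998)/(1040008 + 920085) - 285907/2131739067797 = -2065124/1960093 - 285907/2131739067797 = -4402306071049521179/4178406824615425121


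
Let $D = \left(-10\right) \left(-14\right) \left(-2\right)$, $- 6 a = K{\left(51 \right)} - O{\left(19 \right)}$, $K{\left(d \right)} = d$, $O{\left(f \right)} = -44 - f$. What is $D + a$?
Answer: $-299$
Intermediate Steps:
$a = -19$ ($a = - \frac{51 - \left(-44 - 19\right)}{6} = - \frac{51 - -63}{6} = - \frac{51 + 63}{6} = \left(- \frac{1}{6}\right) 114 = -19$)
$D = -280$ ($D = 140 \left(-2\right) = -280$)
$D + a = -280 - 19 = -299$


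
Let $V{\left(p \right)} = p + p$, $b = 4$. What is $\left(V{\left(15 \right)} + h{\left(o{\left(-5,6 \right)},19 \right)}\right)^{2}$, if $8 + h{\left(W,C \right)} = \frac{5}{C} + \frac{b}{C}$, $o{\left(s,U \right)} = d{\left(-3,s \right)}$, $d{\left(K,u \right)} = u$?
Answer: $\frac{182329}{361} \approx 505.07$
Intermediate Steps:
$o{\left(s,U \right)} = s$
$h{\left(W,C \right)} = -8 + \frac{9}{C}$ ($h{\left(W,C \right)} = -8 + \left(\frac{5}{C} + \frac{4}{C}\right) = -8 + \frac{9}{C}$)
$V{\left(p \right)} = 2 p$
$\left(V{\left(15 \right)} + h{\left(o{\left(-5,6 \right)},19 \right)}\right)^{2} = \left(2 \cdot 15 - \left(8 - \frac{9}{19}\right)\right)^{2} = \left(30 + \left(-8 + 9 \cdot \frac{1}{19}\right)\right)^{2} = \left(30 + \left(-8 + \frac{9}{19}\right)\right)^{2} = \left(30 - \frac{143}{19}\right)^{2} = \left(\frac{427}{19}\right)^{2} = \frac{182329}{361}$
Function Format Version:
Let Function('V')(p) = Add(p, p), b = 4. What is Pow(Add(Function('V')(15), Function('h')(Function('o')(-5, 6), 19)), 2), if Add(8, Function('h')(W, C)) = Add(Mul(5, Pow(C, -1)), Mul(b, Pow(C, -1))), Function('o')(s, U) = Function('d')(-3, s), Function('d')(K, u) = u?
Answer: Rational(182329, 361) ≈ 505.07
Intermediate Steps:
Function('o')(s, U) = s
Function('h')(W, C) = Add(-8, Mul(9, Pow(C, -1))) (Function('h')(W, C) = Add(-8, Add(Mul(5, Pow(C, -1)), Mul(4, Pow(C, -1)))) = Add(-8, Mul(9, Pow(C, -1))))
Function('V')(p) = Mul(2, p)
Pow(Add(Function('V')(15), Function('h')(Function('o')(-5, 6), 19)), 2) = Pow(Add(Mul(2, 15), Add(-8, Mul(9, Pow(19, -1)))), 2) = Pow(Add(30, Add(-8, Mul(9, Rational(1, 19)))), 2) = Pow(Add(30, Add(-8, Rational(9, 19))), 2) = Pow(Add(30, Rational(-143, 19)), 2) = Pow(Rational(427, 19), 2) = Rational(182329, 361)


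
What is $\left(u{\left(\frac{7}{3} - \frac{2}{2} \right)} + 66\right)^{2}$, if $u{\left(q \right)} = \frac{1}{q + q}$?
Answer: $\frac{281961}{64} \approx 4405.6$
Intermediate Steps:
$u{\left(q \right)} = \frac{1}{2 q}$
$\left(u{\left(\frac{7}{3} - \frac{2}{2} \right)} + 66\right)^{2} = \left(\frac{1}{2 \left(\frac{7}{3} - \frac{2}{2}\right)} + 66\right)^{2} = \left(\frac{1}{2 \left(7 \cdot \frac{1}{3} - 1\right)} + 66\right)^{2} = \left(\frac{1}{2 \left(\frac{7}{3} - 1\right)} + 66\right)^{2} = \left(\frac{1}{2 \cdot \frac{4}{3}} + 66\right)^{2} = \left(\frac{1}{2} \cdot \frac{3}{4} + 66\right)^{2} = \left(\frac{3}{8} + 66\right)^{2} = \left(\frac{531}{8}\right)^{2} = \frac{281961}{64}$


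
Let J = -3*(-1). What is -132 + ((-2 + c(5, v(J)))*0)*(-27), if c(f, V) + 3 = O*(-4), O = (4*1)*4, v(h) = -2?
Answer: -132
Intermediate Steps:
J = 3
O = 16 (O = 4*4 = 16)
c(f, V) = -67 (c(f, V) = -3 + 16*(-4) = -3 - 64 = -67)
-132 + ((-2 + c(5, v(J)))*0)*(-27) = -132 + ((-2 - 67)*0)*(-27) = -132 - 69*0*(-27) = -132 + 0*(-27) = -132 + 0 = -132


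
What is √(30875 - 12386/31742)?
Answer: 2*√1944240875443/15871 ≈ 175.71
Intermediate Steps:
√(30875 - 12386/31742) = √(30875 - 12386*1/31742) = √(30875 - 6193/15871) = √(490010932/15871) = 2*√1944240875443/15871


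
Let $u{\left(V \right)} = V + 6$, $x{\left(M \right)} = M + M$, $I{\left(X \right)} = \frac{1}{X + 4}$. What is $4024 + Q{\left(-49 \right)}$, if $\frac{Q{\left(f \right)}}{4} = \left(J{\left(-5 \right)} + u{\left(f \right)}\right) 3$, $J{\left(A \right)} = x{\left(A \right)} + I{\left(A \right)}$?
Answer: $3376$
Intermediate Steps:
$I{\left(X \right)} = \frac{1}{4 + X}$
$x{\left(M \right)} = 2 M$
$J{\left(A \right)} = \frac{1}{4 + A} + 2 A$ ($J{\left(A \right)} = 2 A + \frac{1}{4 + A} = \frac{1}{4 + A} + 2 A$)
$u{\left(V \right)} = 6 + V$
$Q{\left(f \right)} = -60 + 12 f$ ($Q{\left(f \right)} = 4 \left(\frac{1 + 2 \left(-5\right) \left(4 - 5\right)}{4 - 5} + \left(6 + f\right)\right) 3 = 4 \left(\frac{1 + 2 \left(-5\right) \left(-1\right)}{-1} + \left(6 + f\right)\right) 3 = 4 \left(- (1 + 10) + \left(6 + f\right)\right) 3 = 4 \left(\left(-1\right) 11 + \left(6 + f\right)\right) 3 = 4 \left(-11 + \left(6 + f\right)\right) 3 = 4 \left(-5 + f\right) 3 = 4 \left(-15 + 3 f\right) = -60 + 12 f$)
$4024 + Q{\left(-49 \right)} = 4024 + \left(-60 + 12 \left(-49\right)\right) = 4024 - 648 = 3376$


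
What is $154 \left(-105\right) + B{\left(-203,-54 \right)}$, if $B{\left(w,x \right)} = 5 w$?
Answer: $-17185$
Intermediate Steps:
$154 \left(-105\right) + B{\left(-203,-54 \right)} = 154 \left(-105\right) + 5 \left(-203\right) = -16170 - 1015 = -17185$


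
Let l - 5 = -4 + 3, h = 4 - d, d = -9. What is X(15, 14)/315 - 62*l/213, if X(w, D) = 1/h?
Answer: -338449/290745 ≈ -1.1641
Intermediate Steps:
h = 13 (h = 4 - 1*(-9) = 4 + 9 = 13)
l = 4 (l = 5 + (-4 + 3) = 5 - 1 = 4)
X(w, D) = 1/13
X(15, 14)/315 - 62*l/213 = (1/13)/315 - 62*4/213 = (1/13)*(1/315) - 248*1/213 = 1/4095 - 248/213 = -338449/290745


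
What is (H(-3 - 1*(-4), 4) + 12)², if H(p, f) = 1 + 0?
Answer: 169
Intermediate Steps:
H(p, f) = 1
(H(-3 - 1*(-4), 4) + 12)² = (1 + 12)² = 13² = 169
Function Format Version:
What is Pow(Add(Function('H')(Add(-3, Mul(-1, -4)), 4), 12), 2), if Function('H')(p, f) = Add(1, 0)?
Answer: 169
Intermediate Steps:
Function('H')(p, f) = 1
Pow(Add(Function('H')(Add(-3, Mul(-1, -4)), 4), 12), 2) = Pow(Add(1, 12), 2) = Pow(13, 2) = 169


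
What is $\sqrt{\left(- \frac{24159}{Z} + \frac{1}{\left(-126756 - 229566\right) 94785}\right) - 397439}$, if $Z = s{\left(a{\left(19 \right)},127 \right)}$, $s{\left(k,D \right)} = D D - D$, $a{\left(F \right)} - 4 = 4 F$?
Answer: $\frac{i \sqrt{9952625345474895664298716136495}}{5004178150755} \approx 630.43 i$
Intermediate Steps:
$a{\left(F \right)} = 4 + 4 F$
$s{\left(k,D \right)} = D^{2} - D$
$Z = 16002$ ($Z = 127 \left(-1 + 127\right) = 127 \cdot 126 = 16002$)
$\sqrt{\left(- \frac{24159}{Z} + \frac{1}{\left(-126756 - 229566\right) 94785}\right) - 397439} = \sqrt{\left(- \frac{24159}{16002} + \frac{1}{\left(-126756 - 229566\right) 94785}\right) - 397439} = \sqrt{\left(\left(-24159\right) \frac{1}{16002} + \frac{1}{-356322} \cdot \frac{1}{94785}\right) - 397439} = \sqrt{\left(- \frac{8053}{5334} - \frac{1}{33773980770}\right) - 397439} = \sqrt{- \frac{22665155595512}{15012534452265} - 397439} = \sqrt{- \frac{5966589345329344847}{15012534452265}} = \frac{i \sqrt{9952625345474895664298716136495}}{5004178150755}$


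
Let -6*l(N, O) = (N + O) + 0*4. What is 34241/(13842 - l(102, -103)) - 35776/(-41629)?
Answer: 11523744110/3457330079 ≈ 3.3331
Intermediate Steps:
l(N, O) = -N/6 - O/6 (l(N, O) = -((N + O) + 0*4)/6 = -((N + O) + 0)/6 = -(N + O)/6 = -N/6 - O/6)
34241/(13842 - l(102, -103)) - 35776/(-41629) = 34241/(13842 - (-⅙*102 - ⅙*(-103))) - 35776/(-41629) = 34241/(13842 - (-17 + 103/6)) - 35776*(-1/41629) = 34241/(13842 - 1*⅙) + 35776/41629 = 34241/(13842 - ⅙) + 35776/41629 = 34241/(83051/6) + 35776/41629 = 34241*(6/83051) + 35776/41629 = 205446/83051 + 35776/41629 = 11523744110/3457330079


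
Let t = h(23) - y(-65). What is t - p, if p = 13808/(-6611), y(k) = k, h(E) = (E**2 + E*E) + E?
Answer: 7590014/6611 ≈ 1148.1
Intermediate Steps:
h(E) = E + 2*E**2 (h(E) = (E**2 + E**2) + E = 2*E**2 + E = E + 2*E**2)
p = -13808/6611 (p = 13808*(-1/6611) = -13808/6611 ≈ -2.0886)
t = 1146 (t = 23*(1 + 2*23) - 1*(-65) = 23*(1 + 46) + 65 = 23*47 + 65 = 1081 + 65 = 1146)
t - p = 1146 - 1*(-13808/6611) = 1146 + 13808/6611 = 7590014/6611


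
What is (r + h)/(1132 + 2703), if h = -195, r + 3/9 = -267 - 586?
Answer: -629/2301 ≈ -0.27336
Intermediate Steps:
r = -2560/3 (r = -1/3 + (-267 - 586) = -1/3 - 853 = -2560/3 ≈ -853.33)
(r + h)/(1132 + 2703) = (-2560/3 - 195)/(1132 + 2703) = -3145/3/3835 = -3145/3*1/3835 = -629/2301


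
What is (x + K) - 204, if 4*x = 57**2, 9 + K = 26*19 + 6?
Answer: 4397/4 ≈ 1099.3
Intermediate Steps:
K = 491 (K = -9 + (26*19 + 6) = -9 + (494 + 6) = -9 + 500 = 491)
x = 3249/4 (x = (1/4)*57**2 = (1/4)*3249 = 3249/4 ≈ 812.25)
(x + K) - 204 = (3249/4 + 491) - 204 = 5213/4 - 204 = 4397/4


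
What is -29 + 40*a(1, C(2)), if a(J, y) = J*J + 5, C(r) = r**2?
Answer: 211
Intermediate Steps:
a(J, y) = 5 + J**2 (a(J, y) = J**2 + 5 = 5 + J**2)
-29 + 40*a(1, C(2)) = -29 + 40*(5 + 1**2) = -29 + 40*(5 + 1) = -29 + 40*6 = -29 + 240 = 211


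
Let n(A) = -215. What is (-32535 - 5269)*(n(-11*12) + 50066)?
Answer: -1884567204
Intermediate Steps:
(-32535 - 5269)*(n(-11*12) + 50066) = (-32535 - 5269)*(-215 + 50066) = -37804*49851 = -1884567204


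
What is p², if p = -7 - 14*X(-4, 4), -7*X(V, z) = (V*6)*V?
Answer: 34225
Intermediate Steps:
X(V, z) = -6*V²/7 (X(V, z) = -V*6*V/7 = -6*V*V/7 = -6*V²/7)
p = 185 (p = -7 - (-12)*(-4)² = -7 - (-12)*16 = -7 - 14*(-96/7) = -7 + 192 = 185)
p² = 185² = 34225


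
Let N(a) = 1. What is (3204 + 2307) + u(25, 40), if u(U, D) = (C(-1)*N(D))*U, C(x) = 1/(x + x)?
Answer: 10997/2 ≈ 5498.5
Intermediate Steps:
C(x) = 1/(2*x)
u(U, D) = -U/2 (u(U, D) = (((1/2)/(-1))*1)*U = (((1/2)*(-1))*1)*U = (-1/2*1)*U = -U/2)
(3204 + 2307) + u(25, 40) = (3204 + 2307) - 1/2*25 = 5511 - 25/2 = 10997/2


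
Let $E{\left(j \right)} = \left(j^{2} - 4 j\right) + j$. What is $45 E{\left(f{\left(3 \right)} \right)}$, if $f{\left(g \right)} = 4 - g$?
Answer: $-90$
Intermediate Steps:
$E{\left(j \right)} = j^{2} - 3 j$
$45 E{\left(f{\left(3 \right)} \right)} = 45 \left(4 - 3\right) \left(-3 + \left(4 - 3\right)\right) = 45 \cdot 1 \left(-3 + 1\right) = 45 \cdot 1 \left(-2\right) = 45 \left(-2\right) = -90$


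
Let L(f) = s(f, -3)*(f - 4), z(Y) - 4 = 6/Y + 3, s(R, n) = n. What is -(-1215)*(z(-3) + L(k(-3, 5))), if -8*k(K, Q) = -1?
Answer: 161595/8 ≈ 20199.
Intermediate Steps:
k(K, Q) = 1/8 (k(K, Q) = -1/8*(-1) = 1/8)
z(Y) = 7 + 6/Y (z(Y) = 4 + (6/Y + 3) = 4 + (3 + 6/Y) = 7 + 6/Y)
L(f) = 12 - 3*f (L(f) = -3*(f - 4) = -3*(-4 + f) = 12 - 3*f)
-(-1215)*(z(-3) + L(k(-3, 5))) = -(-1215)*((7 + 6/(-3)) + (12 - 3*1/8)) = -(-1215)*((7 + 6*(-1/3)) + (12 - 3/8)) = -(-1215)*((7 - 2) + 93/8) = -(-1215)*(5 + 93/8) = -(-1215)*133/8 = -405*(-399/8) = 161595/8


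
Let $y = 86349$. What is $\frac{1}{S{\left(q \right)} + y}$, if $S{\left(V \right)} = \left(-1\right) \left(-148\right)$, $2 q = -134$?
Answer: $\frac{1}{86497} \approx 1.1561 \cdot 10^{-5}$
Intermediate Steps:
$q = -67$ ($q = \frac{1}{2} \left(-134\right) = -67$)
$S{\left(V \right)} = 148$
$\frac{1}{S{\left(q \right)} + y} = \frac{1}{148 + 86349} = \frac{1}{86497}$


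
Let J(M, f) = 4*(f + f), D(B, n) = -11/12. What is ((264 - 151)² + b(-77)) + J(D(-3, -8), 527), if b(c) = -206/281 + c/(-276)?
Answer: 1317253441/77556 ≈ 16985.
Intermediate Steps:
D(B, n) = -11/12 (D(B, n) = -11*1/12 = -11/12)
J(M, f) = 8*f (J(M, f) = 4*(2*f) = 8*f)
b(c) = -206/281 - c/276 (b(c) = -206*1/281 + c*(-1/276) = -206/281 - c/276)
((264 - 151)² + b(-77)) + J(D(-3, -8), 527) = ((264 - 151)² + (-206/281 - 1/276*(-77))) + 8*527 = (113² + (-206/281 + 77/276)) + 4216 = (12769 - 35219/77556) + 4216 = 990277345/77556 + 4216 = 1317253441/77556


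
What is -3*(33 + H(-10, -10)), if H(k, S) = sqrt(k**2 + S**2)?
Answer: -99 - 30*sqrt(2) ≈ -141.43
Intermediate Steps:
H(k, S) = sqrt(S**2 + k**2)
-3*(33 + H(-10, -10)) = -3*(33 + sqrt((-10)**2 + (-10)**2)) = -3*(33 + sqrt(100 + 100)) = -3*(33 + sqrt(200)) = -3*(33 + 10*sqrt(2)) = -99 - 30*sqrt(2)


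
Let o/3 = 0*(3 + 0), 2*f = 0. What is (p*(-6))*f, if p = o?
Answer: 0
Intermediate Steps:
f = 0 (f = (½)*0 = 0)
o = 0 (o = 3*(0*(3 + 0)) = 3*(0*3) = 3*0 = 0)
p = 0
(p*(-6))*f = (0*(-6))*0 = 0*0 = 0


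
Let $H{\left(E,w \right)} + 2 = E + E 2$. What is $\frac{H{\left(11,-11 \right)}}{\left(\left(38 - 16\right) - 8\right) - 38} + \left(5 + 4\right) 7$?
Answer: $\frac{1481}{24} \approx 61.708$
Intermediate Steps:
$H{\left(E,w \right)} = -2 + 3 E$ ($H{\left(E,w \right)} = -2 + \left(E + E 2\right) = -2 + \left(E + 2 E\right) = -2 + 3 E$)
$\frac{H{\left(11,-11 \right)}}{\left(\left(38 - 16\right) - 8\right) - 38} + \left(5 + 4\right) 7 = \frac{-2 + 3 \cdot 11}{\left(\left(38 - 16\right) - 8\right) - 38} + \left(5 + 4\right) 7 = \frac{-2 + 33}{\left(22 - 8\right) - 38} + 9 \cdot 7 = \frac{31}{14 - 38} + 63 = \frac{31}{-24} + 63 = 31 \left(- \frac{1}{24}\right) + 63 = - \frac{31}{24} + 63 = \frac{1481}{24}$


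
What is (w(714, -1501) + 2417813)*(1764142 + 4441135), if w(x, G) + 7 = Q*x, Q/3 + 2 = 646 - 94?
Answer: 22313592795962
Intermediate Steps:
Q = 1650 (Q = -6 + 3*(646 - 94) = -6 + 3*552 = -6 + 1656 = 1650)
w(x, G) = -7 + 1650*x
(w(714, -1501) + 2417813)*(1764142 + 4441135) = ((-7 + 1650*714) + 2417813)*(1764142 + 4441135) = ((-7 + 1178100) + 2417813)*6205277 = (1178093 + 2417813)*6205277 = 3595906*6205277 = 22313592795962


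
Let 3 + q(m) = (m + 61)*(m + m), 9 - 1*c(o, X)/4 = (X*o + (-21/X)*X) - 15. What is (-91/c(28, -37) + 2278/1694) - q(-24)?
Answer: 6520307371/3662428 ≈ 1780.3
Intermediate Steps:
c(o, X) = 180 - 4*X*o (c(o, X) = 36 - 4*((X*o + (-21/X)*X) - 15) = 36 - 4*((X*o - 21) - 15) = 36 - 4*((-21 + X*o) - 15) = 36 - 4*(-36 + X*o) = 36 + (144 - 4*X*o) = 180 - 4*X*o)
q(m) = -3 + 2*m*(61 + m) (q(m) = -3 + (m + 61)*(m + m) = -3 + (61 + m)*(2*m) = -3 + 2*m*(61 + m))
(-91/c(28, -37) + 2278/1694) - q(-24) = (-91/(180 - 4*(-37)*28) + 2278/1694) - (-3 + 2*(-24)² + 122*(-24)) = (-91/(180 + 4144) + 2278*(1/1694)) - (-3 + 2*576 - 2928) = (-91/4324 + 1139/847) - (-3 + 1152 - 2928) = (-91*1/4324 + 1139/847) - 1*(-1779) = (-91/4324 + 1139/847) + 1779 = 4847959/3662428 + 1779 = 6520307371/3662428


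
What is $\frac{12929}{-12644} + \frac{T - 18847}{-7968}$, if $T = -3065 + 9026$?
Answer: $\frac{7489039}{12593424} \approx 0.59468$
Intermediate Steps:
$T = 5961$
$\frac{12929}{-12644} + \frac{T - 18847}{-7968} = \frac{12929}{-12644} + \frac{5961 - 18847}{-7968} = 12929 \left(- \frac{1}{12644}\right) - - \frac{6443}{3984} = - \frac{12929}{12644} + \frac{6443}{3984} = \frac{7489039}{12593424}$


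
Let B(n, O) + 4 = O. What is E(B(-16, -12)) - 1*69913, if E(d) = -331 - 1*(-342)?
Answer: -69902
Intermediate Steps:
B(n, O) = -4 + O
E(d) = 11 (E(d) = -331 + 342 = 11)
E(B(-16, -12)) - 1*69913 = 11 - 1*69913 = 11 - 69913 = -69902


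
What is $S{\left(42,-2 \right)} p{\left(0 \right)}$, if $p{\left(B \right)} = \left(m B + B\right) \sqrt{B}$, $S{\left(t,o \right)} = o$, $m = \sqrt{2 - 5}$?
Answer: $0$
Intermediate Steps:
$m = i \sqrt{3}$ ($m = \sqrt{-3} = i \sqrt{3} \approx 1.732 i$)
$p{\left(B \right)} = \sqrt{B} \left(B + i B \sqrt{3}\right)$ ($p{\left(B \right)} = \left(i \sqrt{3} B + B\right) \sqrt{B} = \left(i B \sqrt{3} + B\right) \sqrt{B} = \left(B + i B \sqrt{3}\right) \sqrt{B} = \sqrt{B} \left(B + i B \sqrt{3}\right)$)
$S{\left(42,-2 \right)} p{\left(0 \right)} = - 2 \cdot 0^{\frac{3}{2}} \left(1 + i \sqrt{3}\right) = - 2 \cdot 0 \left(1 + i \sqrt{3}\right) = \left(-2\right) 0 = 0$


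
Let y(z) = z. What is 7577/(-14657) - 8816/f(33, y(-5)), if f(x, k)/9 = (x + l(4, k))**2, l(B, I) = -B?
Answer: -6433325/3825477 ≈ -1.6817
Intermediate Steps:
f(x, k) = 9*(-4 + x)**2 (f(x, k) = 9*(x - 1*4)**2 = 9*(x - 4)**2 = 9*(-4 + x)**2)
7577/(-14657) - 8816/f(33, y(-5)) = 7577/(-14657) - 8816*1/(9*(-4 + 33)**2) = 7577*(-1/14657) - 8816/(9*29**2) = -7577/14657 - 8816/(9*841) = -7577/14657 - 8816/7569 = -7577/14657 - 8816*1/7569 = -7577/14657 - 304/261 = -6433325/3825477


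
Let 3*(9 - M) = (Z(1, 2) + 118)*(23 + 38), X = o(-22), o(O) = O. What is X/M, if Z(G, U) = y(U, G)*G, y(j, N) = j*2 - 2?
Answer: 2/221 ≈ 0.0090498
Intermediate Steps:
y(j, N) = -2 + 2*j (y(j, N) = 2*j - 2 = -2 + 2*j)
Z(G, U) = G*(-2 + 2*U) (Z(G, U) = (-2 + 2*U)*G = G*(-2 + 2*U))
X = -22
M = -2431 (M = 9 - (2*1*(-1 + 2) + 118)*(23 + 38)/3 = 9 - (2*1*1 + 118)*61/3 = 9 - (2 + 118)*61/3 = 9 - 40*61 = 9 - ⅓*7320 = 9 - 2440 = -2431)
X/M = -22/(-2431) = -22*(-1/2431) = 2/221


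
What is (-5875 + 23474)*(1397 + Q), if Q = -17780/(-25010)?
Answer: 61520384325/2501 ≈ 2.4598e+7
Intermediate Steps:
Q = 1778/2501 (Q = -17780*(-1/25010) = 1778/2501 ≈ 0.71092)
(-5875 + 23474)*(1397 + Q) = (-5875 + 23474)*(1397 + 1778/2501) = 17599*(3495675/2501) = 61520384325/2501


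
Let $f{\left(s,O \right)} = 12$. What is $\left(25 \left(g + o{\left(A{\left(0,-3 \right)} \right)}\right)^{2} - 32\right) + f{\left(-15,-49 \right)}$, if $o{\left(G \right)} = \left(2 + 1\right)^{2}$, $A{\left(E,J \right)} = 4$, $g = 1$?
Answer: $2480$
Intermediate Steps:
$o{\left(G \right)} = 9$ ($o{\left(G \right)} = 3^{2} = 9$)
$\left(25 \left(g + o{\left(A{\left(0,-3 \right)} \right)}\right)^{2} - 32\right) + f{\left(-15,-49 \right)} = \left(25 \left(1 + 9\right)^{2} - 32\right) + 12 = \left(25 \cdot 10^{2} - 32\right) + 12 = \left(25 \cdot 100 - 32\right) + 12 = \left(2500 - 32\right) + 12 = 2468 + 12 = 2480$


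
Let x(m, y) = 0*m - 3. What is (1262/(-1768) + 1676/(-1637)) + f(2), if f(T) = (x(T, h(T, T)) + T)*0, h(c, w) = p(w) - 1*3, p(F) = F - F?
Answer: -2514531/1447108 ≈ -1.7376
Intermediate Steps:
p(F) = 0
h(c, w) = -3 (h(c, w) = 0 - 1*3 = 0 - 3 = -3)
x(m, y) = -3 (x(m, y) = 0 - 3 = -3)
f(T) = 0 (f(T) = (-3 + T)*0 = 0)
(1262/(-1768) + 1676/(-1637)) + f(2) = (1262/(-1768) + 1676/(-1637)) + 0 = (1262*(-1/1768) + 1676*(-1/1637)) + 0 = (-631/884 - 1676/1637) + 0 = -2514531/1447108 + 0 = -2514531/1447108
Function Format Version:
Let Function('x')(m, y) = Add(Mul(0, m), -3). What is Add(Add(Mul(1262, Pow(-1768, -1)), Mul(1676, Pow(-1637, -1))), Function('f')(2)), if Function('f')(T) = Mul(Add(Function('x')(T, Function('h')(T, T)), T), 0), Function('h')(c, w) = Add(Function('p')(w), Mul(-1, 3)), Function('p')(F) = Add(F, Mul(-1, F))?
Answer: Rational(-2514531, 1447108) ≈ -1.7376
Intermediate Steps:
Function('p')(F) = 0
Function('h')(c, w) = -3 (Function('h')(c, w) = Add(0, Mul(-1, 3)) = Add(0, -3) = -3)
Function('x')(m, y) = -3 (Function('x')(m, y) = Add(0, -3) = -3)
Function('f')(T) = 0 (Function('f')(T) = Mul(Add(-3, T), 0) = 0)
Add(Add(Mul(1262, Pow(-1768, -1)), Mul(1676, Pow(-1637, -1))), Function('f')(2)) = Add(Add(Mul(1262, Pow(-1768, -1)), Mul(1676, Pow(-1637, -1))), 0) = Add(Add(Mul(1262, Rational(-1, 1768)), Mul(1676, Rational(-1, 1637))), 0) = Add(Add(Rational(-631, 884), Rational(-1676, 1637)), 0) = Add(Rational(-2514531, 1447108), 0) = Rational(-2514531, 1447108)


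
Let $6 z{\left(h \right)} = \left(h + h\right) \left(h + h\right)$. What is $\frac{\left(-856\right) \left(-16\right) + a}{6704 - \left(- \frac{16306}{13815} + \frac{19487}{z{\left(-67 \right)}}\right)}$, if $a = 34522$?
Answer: $\frac{5980530133260}{830843049833} \approx 7.1981$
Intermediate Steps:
$z{\left(h \right)} = \frac{2 h^{2}}{3}$ ($z{\left(h \right)} = \frac{\left(h + h\right) \left(h + h\right)}{6} = \frac{2 h 2 h}{6} = \frac{4 h^{2}}{6} = \frac{2 h^{2}}{3}$)
$\frac{\left(-856\right) \left(-16\right) + a}{6704 - \left(- \frac{16306}{13815} + \frac{19487}{z{\left(-67 \right)}}\right)} = \frac{\left(-856\right) \left(-16\right) + 34522}{6704 - \left(- \frac{16306}{13815} + \frac{58461}{8978}\right)} = \frac{13696 + 34522}{6704 - \left(- \frac{16306}{13815} + \frac{19487}{\frac{2}{3} \cdot 4489}\right)} = \frac{48218}{6704 + \left(- \frac{19487}{\frac{8978}{3}} + \frac{16306}{13815}\right)} = \frac{48218}{6704 + \left(\left(-19487\right) \frac{3}{8978} + \frac{16306}{13815}\right)} = \frac{48218}{6704 + \left(- \frac{58461}{8978} + \frac{16306}{13815}\right)} = \frac{48218}{6704 - \frac{661243447}{124031070}} = \frac{48218}{\frac{830843049833}{124031070}} = 48218 \cdot \frac{124031070}{830843049833} = \frac{5980530133260}{830843049833}$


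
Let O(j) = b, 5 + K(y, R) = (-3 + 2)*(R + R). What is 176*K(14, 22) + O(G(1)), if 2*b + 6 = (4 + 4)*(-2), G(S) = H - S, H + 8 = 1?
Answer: -8635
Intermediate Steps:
H = -7 (H = -8 + 1 = -7)
G(S) = -7 - S
K(y, R) = -5 - 2*R (K(y, R) = -5 + (-3 + 2)*(R + R) = -5 - 2*R)
b = -11 (b = -3 + ((4 + 4)*(-2))/2 = -3 + (8*(-2))/2 = -3 + (½)*(-16) = -3 - 8 = -11)
O(j) = -11
176*K(14, 22) + O(G(1)) = 176*(-5 - 2*22) - 11 = 176*(-5 - 44) - 11 = 176*(-49) - 11 = -8624 - 11 = -8635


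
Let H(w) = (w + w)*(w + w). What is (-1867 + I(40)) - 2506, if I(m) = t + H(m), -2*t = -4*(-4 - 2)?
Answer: 2015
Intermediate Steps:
H(w) = 4*w**2 (H(w) = (2*w)*(2*w) = 4*w**2)
t = -12 (t = -(-2)*(-4 - 2) = -(-2)*(-6) = -1/2*24 = -12)
I(m) = -12 + 4*m**2
(-1867 + I(40)) - 2506 = (-1867 + (-12 + 4*40**2)) - 2506 = (-1867 + (-12 + 4*1600)) - 2506 = (-1867 + (-12 + 6400)) - 2506 = (-1867 + 6388) - 2506 = 4521 - 2506 = 2015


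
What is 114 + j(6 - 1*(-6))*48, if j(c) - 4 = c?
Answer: 882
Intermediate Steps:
j(c) = 4 + c
114 + j(6 - 1*(-6))*48 = 114 + (4 + (6 - 1*(-6)))*48 = 114 + (4 + (6 + 6))*48 = 114 + (4 + 12)*48 = 114 + 16*48 = 114 + 768 = 882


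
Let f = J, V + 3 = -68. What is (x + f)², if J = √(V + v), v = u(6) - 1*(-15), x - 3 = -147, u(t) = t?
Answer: 20686 - 1440*I*√2 ≈ 20686.0 - 2036.5*I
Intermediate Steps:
V = -71 (V = -3 - 68 = -71)
x = -144 (x = 3 - 147 = -144)
v = 21 (v = 6 - 1*(-15) = 6 + 15 = 21)
J = 5*I*√2 (J = √(-71 + 21) = √(-50) = 5*I*√2 ≈ 7.0711*I)
f = 5*I*√2 ≈ 7.0711*I
(x + f)² = (-144 + 5*I*√2)²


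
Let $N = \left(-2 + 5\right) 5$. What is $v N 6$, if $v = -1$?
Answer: $-90$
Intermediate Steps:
$N = 15$ ($N = 3 \cdot 5 = 15$)
$v N 6 = \left(-1\right) 15 \cdot 6 = \left(-15\right) 6 = -90$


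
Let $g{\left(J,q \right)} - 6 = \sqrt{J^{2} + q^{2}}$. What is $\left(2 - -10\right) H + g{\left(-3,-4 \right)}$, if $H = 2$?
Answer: $35$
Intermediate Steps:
$g{\left(J,q \right)} = 6 + \sqrt{J^{2} + q^{2}}$
$\left(2 - -10\right) H + g{\left(-3,-4 \right)} = \left(2 - -10\right) 2 + \left(6 + \sqrt{\left(-3\right)^{2} + \left(-4\right)^{2}}\right) = \left(2 + 10\right) 2 + \left(6 + \sqrt{9 + 16}\right) = 12 \cdot 2 + \left(6 + \sqrt{25}\right) = 24 + \left(6 + 5\right) = 24 + 11 = 35$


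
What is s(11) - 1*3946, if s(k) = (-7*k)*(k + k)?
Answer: -5640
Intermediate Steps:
s(k) = -14*k² (s(k) = (-7*k)*(2*k) = -14*k²)
s(11) - 1*3946 = -14*11² - 1*3946 = -14*121 - 3946 = -1694 - 3946 = -5640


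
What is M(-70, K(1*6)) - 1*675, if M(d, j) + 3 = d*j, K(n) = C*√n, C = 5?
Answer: -678 - 350*√6 ≈ -1535.3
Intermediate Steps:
K(n) = 5*√n
M(d, j) = -3 + d*j
M(-70, K(1*6)) - 1*675 = (-3 - 350*√(1*6)) - 1*675 = (-3 - 350*√6) - 675 = -678 - 350*√6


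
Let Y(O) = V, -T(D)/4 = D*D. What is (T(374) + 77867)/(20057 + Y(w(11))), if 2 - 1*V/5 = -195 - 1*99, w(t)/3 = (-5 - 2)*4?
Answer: -481637/21537 ≈ -22.363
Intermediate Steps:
w(t) = -84 (w(t) = 3*((-5 - 2)*4) = 3*(-7*4) = 3*(-28) = -84)
T(D) = -4*D**2 (T(D) = -4*D*D = -4*D**2)
V = 1480 (V = 10 - 5*(-195 - 1*99) = 10 - 5*(-195 - 99) = 10 - 5*(-294) = 10 + 1470 = 1480)
Y(O) = 1480
(T(374) + 77867)/(20057 + Y(w(11))) = (-4*374**2 + 77867)/(20057 + 1480) = (-4*139876 + 77867)/21537 = (-559504 + 77867)*(1/21537) = -481637*1/21537 = -481637/21537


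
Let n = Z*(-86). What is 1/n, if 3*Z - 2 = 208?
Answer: -1/6020 ≈ -0.00016611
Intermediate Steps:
Z = 70 (Z = ⅔ + (⅓)*208 = ⅔ + 208/3 = 70)
n = -6020 (n = 70*(-86) = -6020)
1/n = 1/(-6020) = -1/6020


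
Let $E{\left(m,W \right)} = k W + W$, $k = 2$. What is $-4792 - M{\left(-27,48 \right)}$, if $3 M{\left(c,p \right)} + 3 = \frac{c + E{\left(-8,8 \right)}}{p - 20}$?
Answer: $- \frac{134147}{28} \approx -4791.0$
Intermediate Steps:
$E{\left(m,W \right)} = 3 W$ ($E{\left(m,W \right)} = 2 W + W = 3 W$)
$M{\left(c,p \right)} = -1 + \frac{24 + c}{3 \left(-20 + p\right)}$ ($M{\left(c,p \right)} = -1 + \frac{\left(c + 3 \cdot 8\right) \frac{1}{p - 20}}{3} = -1 + \frac{\left(c + 24\right) \frac{1}{-20 + p}}{3} = -1 + \frac{\left(24 + c\right) \frac{1}{-20 + p}}{3} = -1 + \frac{\frac{1}{-20 + p} \left(24 + c\right)}{3} = -1 + \frac{24 + c}{3 \left(-20 + p\right)}$)
$-4792 - M{\left(-27,48 \right)} = -4792 - \frac{28 - 48 + \frac{1}{3} \left(-27\right)}{-20 + 48} = -4792 - \frac{28 - 48 - 9}{28} = -4792 - \frac{1}{28} \left(-29\right) = -4792 - - \frac{29}{28} = -4792 + \frac{29}{28} = - \frac{134147}{28}$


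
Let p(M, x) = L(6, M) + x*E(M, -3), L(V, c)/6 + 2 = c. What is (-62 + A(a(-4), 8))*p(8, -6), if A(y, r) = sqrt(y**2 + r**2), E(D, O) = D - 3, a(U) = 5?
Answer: -372 + 6*sqrt(89) ≈ -315.40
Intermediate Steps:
E(D, O) = -3 + D
L(V, c) = -12 + 6*c
p(M, x) = -12 + 6*M + x*(-3 + M) (p(M, x) = (-12 + 6*M) + x*(-3 + M) = -12 + 6*M + x*(-3 + M))
A(y, r) = sqrt(r**2 + y**2)
(-62 + A(a(-4), 8))*p(8, -6) = (-62 + sqrt(8**2 + 5**2))*(-12 + 6*8 - 6*(-3 + 8)) = (-62 + sqrt(64 + 25))*(-12 + 48 - 6*5) = (-62 + sqrt(89))*(-12 + 48 - 30) = (-62 + sqrt(89))*6 = -372 + 6*sqrt(89)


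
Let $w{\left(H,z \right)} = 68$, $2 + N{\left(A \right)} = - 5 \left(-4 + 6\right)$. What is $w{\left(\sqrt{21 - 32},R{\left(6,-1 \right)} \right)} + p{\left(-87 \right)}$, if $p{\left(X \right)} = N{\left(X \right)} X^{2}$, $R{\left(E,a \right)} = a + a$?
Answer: $-90760$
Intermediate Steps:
$N{\left(A \right)} = -12$ ($N{\left(A \right)} = -2 - 5 \left(-4 + 6\right) = -2 - 10 = -12$)
$R{\left(E,a \right)} = 2 a$
$p{\left(X \right)} = - 12 X^{2}$
$w{\left(\sqrt{21 - 32},R{\left(6,-1 \right)} \right)} + p{\left(-87 \right)} = 68 - 12 \left(-87\right)^{2} = 68 - 90828 = -90760$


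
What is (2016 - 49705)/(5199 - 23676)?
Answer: 47689/18477 ≈ 2.5810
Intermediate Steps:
(2016 - 49705)/(5199 - 23676) = -47689/(-18477) = -47689*(-1/18477) = 47689/18477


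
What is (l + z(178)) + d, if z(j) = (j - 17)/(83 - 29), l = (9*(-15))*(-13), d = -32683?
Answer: -1669951/54 ≈ -30925.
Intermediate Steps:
l = 1755 (l = -135*(-13) = 1755)
z(j) = -17/54 + j/54 (z(j) = (-17 + j)/54 = (-17 + j)*(1/54) = -17/54 + j/54)
(l + z(178)) + d = (1755 + (-17/54 + (1/54)*178)) - 32683 = (1755 + (-17/54 + 89/27)) - 32683 = (1755 + 161/54) - 32683 = 94931/54 - 32683 = -1669951/54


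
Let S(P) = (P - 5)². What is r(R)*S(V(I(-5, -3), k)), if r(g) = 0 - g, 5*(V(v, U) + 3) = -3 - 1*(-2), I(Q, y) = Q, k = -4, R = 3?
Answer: -5043/25 ≈ -201.72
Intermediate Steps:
V(v, U) = -16/5 (V(v, U) = -3 + (-3 - 1*(-2))/5 = -3 + (-3 + 2)/5 = -3 + (⅕)*(-1) = -3 - ⅕ = -16/5)
S(P) = (-5 + P)²
r(g) = -g
r(R)*S(V(I(-5, -3), k)) = (-1*3)*(-5 - 16/5)² = -3*(-41/5)² = -3*1681/25 = -5043/25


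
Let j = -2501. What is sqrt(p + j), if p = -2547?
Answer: 2*I*sqrt(1262) ≈ 71.049*I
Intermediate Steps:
sqrt(p + j) = sqrt(-2547 - 2501) = sqrt(-5048) = 2*I*sqrt(1262)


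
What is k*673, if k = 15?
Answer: 10095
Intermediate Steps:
k*673 = 15*673 = 10095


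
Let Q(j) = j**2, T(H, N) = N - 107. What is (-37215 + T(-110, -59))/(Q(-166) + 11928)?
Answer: -37381/39484 ≈ -0.94674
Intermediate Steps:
T(H, N) = -107 + N
(-37215 + T(-110, -59))/(Q(-166) + 11928) = (-37215 + (-107 - 59))/((-166)**2 + 11928) = (-37215 - 166)/(27556 + 11928) = -37381/39484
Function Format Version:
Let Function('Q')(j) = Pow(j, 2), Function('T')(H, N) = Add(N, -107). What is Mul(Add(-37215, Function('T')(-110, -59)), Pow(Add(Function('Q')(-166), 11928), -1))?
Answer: Rational(-37381, 39484) ≈ -0.94674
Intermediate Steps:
Function('T')(H, N) = Add(-107, N)
Mul(Add(-37215, Function('T')(-110, -59)), Pow(Add(Function('Q')(-166), 11928), -1)) = Mul(Add(-37215, Add(-107, -59)), Pow(Add(Pow(-166, 2), 11928), -1)) = Mul(Add(-37215, -166), Pow(Add(27556, 11928), -1)) = Mul(-37381, Pow(39484, -1)) = Mul(-37381, Rational(1, 39484)) = Rational(-37381, 39484)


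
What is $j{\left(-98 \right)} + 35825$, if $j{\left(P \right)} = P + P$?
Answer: $35629$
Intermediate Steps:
$j{\left(P \right)} = 2 P$
$j{\left(-98 \right)} + 35825 = 2 \left(-98\right) + 35825 = -196 + 35825 = 35629$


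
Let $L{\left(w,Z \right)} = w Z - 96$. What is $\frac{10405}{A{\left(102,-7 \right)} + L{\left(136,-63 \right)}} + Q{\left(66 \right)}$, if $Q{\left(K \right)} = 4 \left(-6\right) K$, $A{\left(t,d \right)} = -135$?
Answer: $- \frac{13948021}{8799} \approx -1585.2$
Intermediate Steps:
$L{\left(w,Z \right)} = -96 + Z w$ ($L{\left(w,Z \right)} = Z w - 96 = -96 + Z w$)
$Q{\left(K \right)} = - 24 K$
$\frac{10405}{A{\left(102,-7 \right)} + L{\left(136,-63 \right)}} + Q{\left(66 \right)} = \frac{10405}{-135 - 8664} - 1584 = \frac{10405}{-8799} - 1584 = 10405 \left(- \frac{1}{8799}\right) - 1584 = - \frac{10405}{8799} - 1584 = - \frac{13948021}{8799}$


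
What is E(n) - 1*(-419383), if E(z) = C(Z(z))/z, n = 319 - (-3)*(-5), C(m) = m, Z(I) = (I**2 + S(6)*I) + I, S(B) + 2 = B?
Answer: 419692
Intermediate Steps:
S(B) = -2 + B
Z(I) = I**2 + 5*I (Z(I) = (I**2 + (-2 + 6)*I) + I = (I**2 + 4*I) + I = I**2 + 5*I)
n = 304 (n = 319 - 1*15 = 319 - 15 = 304)
E(z) = 5 + z (E(z) = (z*(5 + z))/z = 5 + z)
E(n) - 1*(-419383) = (5 + 304) - 1*(-419383) = 309 + 419383 = 419692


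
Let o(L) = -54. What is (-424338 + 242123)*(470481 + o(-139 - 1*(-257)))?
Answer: -85718855805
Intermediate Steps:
(-424338 + 242123)*(470481 + o(-139 - 1*(-257))) = (-424338 + 242123)*(470481 - 54) = -182215*470427 = -85718855805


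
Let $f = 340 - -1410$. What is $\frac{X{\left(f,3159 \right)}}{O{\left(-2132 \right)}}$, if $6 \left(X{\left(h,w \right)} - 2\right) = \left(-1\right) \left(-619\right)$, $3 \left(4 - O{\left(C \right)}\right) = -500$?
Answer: $\frac{631}{1024} \approx 0.61621$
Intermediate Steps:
$O{\left(C \right)} = \frac{512}{3}$ ($O{\left(C \right)} = 4 - - \frac{500}{3} = 4 + \frac{500}{3} = \frac{512}{3}$)
$f = 1750$ ($f = 340 + 1410 = 1750$)
$X{\left(h,w \right)} = \frac{631}{6}$ ($X{\left(h,w \right)} = 2 + \frac{\left(-1\right) \left(-619\right)}{6} = 2 + \frac{1}{6} \cdot 619 = 2 + \frac{619}{6} = \frac{631}{6}$)
$\frac{X{\left(f,3159 \right)}}{O{\left(-2132 \right)}} = \frac{631}{6 \cdot \frac{512}{3}} = \frac{631}{6} \cdot \frac{3}{512} = \frac{631}{1024}$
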